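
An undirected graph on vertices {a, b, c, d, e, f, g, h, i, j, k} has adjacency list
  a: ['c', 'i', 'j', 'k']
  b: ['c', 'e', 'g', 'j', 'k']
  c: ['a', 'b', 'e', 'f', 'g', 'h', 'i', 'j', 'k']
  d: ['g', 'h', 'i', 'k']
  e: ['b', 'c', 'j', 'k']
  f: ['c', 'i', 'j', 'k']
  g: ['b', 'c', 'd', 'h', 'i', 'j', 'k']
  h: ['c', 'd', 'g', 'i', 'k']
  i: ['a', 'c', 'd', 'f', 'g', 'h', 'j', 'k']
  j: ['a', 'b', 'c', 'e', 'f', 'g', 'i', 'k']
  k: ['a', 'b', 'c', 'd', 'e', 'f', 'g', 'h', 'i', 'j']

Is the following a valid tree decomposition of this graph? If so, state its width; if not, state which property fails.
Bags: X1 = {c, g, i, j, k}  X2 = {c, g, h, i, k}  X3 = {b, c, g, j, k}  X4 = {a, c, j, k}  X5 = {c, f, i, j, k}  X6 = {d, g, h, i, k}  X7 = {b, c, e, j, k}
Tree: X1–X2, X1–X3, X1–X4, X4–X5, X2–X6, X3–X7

No — edge (i,a) lies in no bag.

A tree decomposition must satisfy three properties: every vertex lies in some bag; for every edge, both endpoints lie together in some bag; and for every vertex, the bags containing it form a connected subtree. Here edge (i,a) lies in no bag, so the decomposition is invalid.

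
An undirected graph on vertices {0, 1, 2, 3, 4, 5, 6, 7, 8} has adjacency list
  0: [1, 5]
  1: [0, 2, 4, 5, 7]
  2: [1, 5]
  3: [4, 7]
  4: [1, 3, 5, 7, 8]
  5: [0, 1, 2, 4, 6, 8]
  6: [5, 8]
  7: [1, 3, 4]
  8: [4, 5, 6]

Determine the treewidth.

A width-2 tree decomposition is:
Bags: B1 = {1, 4, 5}  B2 = {1, 4, 7}  B3 = {3, 4, 7}  B4 = {4, 5, 8}  B5 = {1, 2, 5}  B6 = {0, 1, 5}  B7 = {5, 6, 8}
Tree: B1–B2, B2–B3, B1–B4, B1–B5, B1–B6, B4–B7
The largest bag has 3 vertices, giving width 2; this decomposition certifies tw(G) ≤ 2. For the lower bound, the 3 vertices {3, 4, 7} are pairwise adjacent, and any tree decomposition puts a clique entirely inside one bag — forcing width ≥ 2. Combining the bounds, tw(G) = 2.

2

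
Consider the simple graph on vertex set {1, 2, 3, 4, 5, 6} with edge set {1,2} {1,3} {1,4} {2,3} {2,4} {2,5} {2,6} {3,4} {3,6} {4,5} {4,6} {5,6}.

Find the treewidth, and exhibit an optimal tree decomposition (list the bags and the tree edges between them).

Each bag holds 4 vertices, so the decomposition has width 3, which upper-bounds the treewidth. Conversely, {1, 2, 3, 4} is a clique of size 4, and the vertices of any clique must share a bag in every tree decomposition; so some bag has ≥ 4 vertices and tw(G) ≥ 3. Hence tw(G) = 3 exactly.

Treewidth 3.
One such decomposition:
Bags: B1 = {2, 4, 5, 6}  B2 = {2, 3, 4, 6}  B3 = {1, 2, 3, 4}
Tree: B1–B2, B2–B3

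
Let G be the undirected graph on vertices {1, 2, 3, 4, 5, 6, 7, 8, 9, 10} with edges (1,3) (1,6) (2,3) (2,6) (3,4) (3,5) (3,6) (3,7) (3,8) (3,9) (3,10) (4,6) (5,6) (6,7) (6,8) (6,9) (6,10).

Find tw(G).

2

A width-2 tree decomposition is:
Bags: B1 = {3, 6, 10}  B2 = {3, 5, 6}  B3 = {2, 3, 6}  B4 = {3, 6, 8}  B5 = {3, 6, 9}  B6 = {1, 3, 6}  B7 = {3, 6, 7}  B8 = {3, 4, 6}
Tree: B1–B2, B2–B3, B3–B4, B3–B5, B3–B6, B4–B7, B5–B8
The largest bag has 3 vertices, giving width 2; this decomposition certifies tw(G) ≤ 2. Conversely, {1, 3, 6} is a clique of size 3, and the vertices of any clique must share a bag in every tree decomposition; so some bag has ≥ 3 vertices and tw(G) ≥ 2. Combining the bounds, tw(G) = 2.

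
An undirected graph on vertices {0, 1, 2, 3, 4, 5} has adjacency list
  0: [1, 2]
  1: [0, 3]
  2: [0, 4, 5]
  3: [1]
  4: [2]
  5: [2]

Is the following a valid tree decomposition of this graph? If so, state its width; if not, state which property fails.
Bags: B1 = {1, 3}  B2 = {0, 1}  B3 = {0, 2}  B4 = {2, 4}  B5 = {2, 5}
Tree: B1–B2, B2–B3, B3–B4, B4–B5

Yes; width 1.

Vertex coverage: the bags together contain {0, 1, 2, 3, 4, 5}, the full vertex set. Edge coverage: each edge of G has both endpoints in at least one bag. Running intersection: for every vertex, the bags containing it form a connected subtree. All three properties hold, so this is a valid tree decomposition of width max|bag| − 1 = 1, and hence tw(G) ≤ 1.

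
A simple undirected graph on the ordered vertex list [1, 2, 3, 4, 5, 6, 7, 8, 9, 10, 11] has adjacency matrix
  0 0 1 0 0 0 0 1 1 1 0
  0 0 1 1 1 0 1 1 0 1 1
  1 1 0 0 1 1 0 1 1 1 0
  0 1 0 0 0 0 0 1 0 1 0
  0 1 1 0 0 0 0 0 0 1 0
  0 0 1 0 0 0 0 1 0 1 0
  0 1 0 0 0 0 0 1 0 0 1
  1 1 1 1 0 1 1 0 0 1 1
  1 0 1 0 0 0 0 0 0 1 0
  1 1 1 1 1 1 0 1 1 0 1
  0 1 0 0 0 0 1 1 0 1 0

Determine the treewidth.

3

A width-3 tree decomposition is:
Bags: B1 = {1, 3, 8, 10}  B2 = {3, 6, 8, 10}  B3 = {2, 3, 8, 10}  B4 = {2, 4, 8, 10}  B5 = {2, 8, 10, 11}  B6 = {2, 3, 5, 10}  B7 = {2, 7, 8, 11}  B8 = {1, 3, 9, 10}
Tree: B1–B2, B2–B3, B3–B4, B4–B5, B3–B6, B5–B7, B1–B8
Every bag has size at most 4, so the width is 4 − 1 = 3 and tw(G) ≤ 3. For the lower bound, the 4 vertices {2, 8, 10, 11} are pairwise adjacent, and any tree decomposition puts a clique entirely inside one bag — forcing width ≥ 3. The upper and lower bounds meet at 3, so that is the treewidth.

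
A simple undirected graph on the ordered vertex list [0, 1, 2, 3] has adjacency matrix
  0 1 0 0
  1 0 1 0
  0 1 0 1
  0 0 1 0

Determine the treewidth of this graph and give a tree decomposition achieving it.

Every bag has size at most 2, so the width is 2 − 1 = 1 and tw(G) ≤ 1. Since G has at least one edge (e.g. 0–1), it is not an edgeless graph, so tw(G) ≥ 1. Combining the bounds, tw(G) = 1.

Treewidth 1.
Bags: B1 = {0, 1}  B2 = {1, 2}  B3 = {2, 3}
Tree: B1–B2, B2–B3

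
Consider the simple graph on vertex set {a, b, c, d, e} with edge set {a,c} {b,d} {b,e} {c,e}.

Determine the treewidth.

1

A width-1 tree decomposition is:
Bags: B1 = {b, d}  B2 = {b, e}  B3 = {c, e}  B4 = {a, c}
Tree: B1–B2, B2–B3, B3–B4
Each bag holds 2 vertices, so the decomposition has width 1, which upper-bounds the treewidth. Since G has at least one edge (e.g. d–b), it is not an edgeless graph, so tw(G) ≥ 1. The upper and lower bounds meet at 1, so that is the treewidth.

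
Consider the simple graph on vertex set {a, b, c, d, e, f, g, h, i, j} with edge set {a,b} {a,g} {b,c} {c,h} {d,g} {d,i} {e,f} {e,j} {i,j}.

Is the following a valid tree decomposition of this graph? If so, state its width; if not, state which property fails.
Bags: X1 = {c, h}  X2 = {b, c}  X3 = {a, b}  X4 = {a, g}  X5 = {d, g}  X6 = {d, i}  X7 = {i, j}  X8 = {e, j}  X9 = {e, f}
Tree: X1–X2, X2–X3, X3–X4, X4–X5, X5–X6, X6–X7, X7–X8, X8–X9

Yes; width 1.

Checking the three conditions: (i) the bags cover all of {a, b, c, d, e, f, g, h, i, j}; (ii) for each edge, some bag contains both endpoints; (iii) the bags containing any fixed vertex form a subtree. All hold, so the decomposition is valid with width 2 − 1 = 1.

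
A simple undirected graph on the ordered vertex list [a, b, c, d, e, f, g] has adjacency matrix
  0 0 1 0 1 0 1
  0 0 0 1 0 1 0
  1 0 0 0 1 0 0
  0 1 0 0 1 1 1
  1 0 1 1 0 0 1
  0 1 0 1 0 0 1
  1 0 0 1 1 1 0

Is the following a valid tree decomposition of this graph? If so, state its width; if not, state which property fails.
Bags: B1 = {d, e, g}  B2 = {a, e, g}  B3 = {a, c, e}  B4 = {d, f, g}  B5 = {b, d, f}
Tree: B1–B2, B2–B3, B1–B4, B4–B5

Every vertex of G appears in some bag (union = {a, b, c, d, e, f, g}); every edge is covered by a bag; and for each vertex v the set of bags containing v is connected in the bag tree. The decomposition is therefore valid. The largest bag has 3 vertices, so the width is 2.

Yes; width 2.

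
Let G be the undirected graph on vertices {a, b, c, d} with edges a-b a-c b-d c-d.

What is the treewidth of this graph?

2

A width-2 tree decomposition is:
Bags: B1 = {b, c, d}  B2 = {a, b, c}
Tree: B1–B2
The largest bag has 3 vertices, giving width 2; this decomposition certifies tw(G) ≤ 2. For the lower bound, G contains the cycle b–d–c–a–b, so G is not a forest; only forests have treewidth ≤ 1, hence tw(G) ≥ 2. Combining the bounds, tw(G) = 2.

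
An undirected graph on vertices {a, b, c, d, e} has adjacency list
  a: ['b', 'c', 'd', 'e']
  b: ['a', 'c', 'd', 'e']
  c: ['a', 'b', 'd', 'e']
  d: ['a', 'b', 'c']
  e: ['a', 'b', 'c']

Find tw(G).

3

A width-3 tree decomposition is:
Bags: B1 = {a, b, c, e}  B2 = {a, b, c, d}
Tree: B1–B2
Each bag holds 4 vertices, so the decomposition has width 3, which upper-bounds the treewidth. For the lower bound, the 4 vertices {a, b, c, d} are pairwise adjacent, and any tree decomposition puts a clique entirely inside one bag — forcing width ≥ 3. Therefore the treewidth is 3.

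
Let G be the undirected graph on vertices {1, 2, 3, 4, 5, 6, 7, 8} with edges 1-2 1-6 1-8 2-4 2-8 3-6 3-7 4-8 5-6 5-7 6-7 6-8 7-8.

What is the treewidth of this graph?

2

A width-2 tree decomposition is:
Bags: B1 = {6, 7, 8}  B2 = {1, 6, 8}  B3 = {3, 6, 7}  B4 = {1, 2, 8}  B5 = {5, 6, 7}  B6 = {2, 4, 8}
Tree: B1–B2, B1–B3, B2–B4, B3–B5, B4–B6
Every bag has size at most 3, so the width is 3 − 1 = 2 and tw(G) ≤ 2. On the other hand G contains the 3-clique {1, 2, 8}. A clique must lie in a single bag of any decomposition, so no decomposition can have width below 2. The upper and lower bounds meet at 2, so that is the treewidth.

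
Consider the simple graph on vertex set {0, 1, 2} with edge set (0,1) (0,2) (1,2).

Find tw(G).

2

A width-2 tree decomposition is:
Bags: B1 = {0, 1, 2}
Tree: (single bag)
A single bag containing all 3 vertices is trivially a valid decomposition of width 2. Conversely, {0, 1, 2} is a clique of size 3, and the vertices of any clique must share a bag in every tree decomposition; so some bag has ≥ 3 vertices and tw(G) ≥ 2. Hence tw(G) = 2 exactly.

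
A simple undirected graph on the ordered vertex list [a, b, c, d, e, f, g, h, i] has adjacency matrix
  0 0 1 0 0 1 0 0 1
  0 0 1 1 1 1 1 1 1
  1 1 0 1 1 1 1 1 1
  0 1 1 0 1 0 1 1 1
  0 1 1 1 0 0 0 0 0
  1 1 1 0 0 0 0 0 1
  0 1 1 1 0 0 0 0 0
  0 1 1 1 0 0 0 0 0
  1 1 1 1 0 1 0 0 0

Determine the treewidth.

3

A width-3 tree decomposition is:
Bags: B1 = {b, c, d, i}  B2 = {b, c, d, h}  B3 = {b, c, f, i}  B4 = {b, c, d, g}  B5 = {a, c, f, i}  B6 = {b, c, d, e}
Tree: B1–B2, B1–B3, B1–B4, B3–B5, B2–B6
Every bag has size at most 4, so the width is 4 − 1 = 3 and tw(G) ≤ 3. For the lower bound, the 4 vertices {a, c, f, i} are pairwise adjacent, and any tree decomposition puts a clique entirely inside one bag — forcing width ≥ 3. Therefore the treewidth is 3.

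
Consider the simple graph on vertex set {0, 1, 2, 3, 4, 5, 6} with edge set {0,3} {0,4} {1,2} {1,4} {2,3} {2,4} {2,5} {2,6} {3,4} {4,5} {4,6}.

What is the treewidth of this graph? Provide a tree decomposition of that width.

The largest bag has 3 vertices, giving width 2; this decomposition certifies tw(G) ≤ 2. For the lower bound, the 3 vertices {0, 3, 4} are pairwise adjacent, and any tree decomposition puts a clique entirely inside one bag — forcing width ≥ 2. Therefore the treewidth is 2.

Treewidth 2.
Bags: B1 = {1, 2, 4}  B2 = {2, 3, 4}  B3 = {2, 4, 6}  B4 = {0, 3, 4}  B5 = {2, 4, 5}
Tree: B1–B2, B1–B3, B2–B4, B2–B5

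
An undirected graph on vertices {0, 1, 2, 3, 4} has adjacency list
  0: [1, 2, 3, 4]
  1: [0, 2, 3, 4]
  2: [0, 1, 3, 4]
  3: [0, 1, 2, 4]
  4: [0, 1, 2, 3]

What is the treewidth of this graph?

A width-4 tree decomposition is:
Bags: B1 = {0, 1, 2, 3, 4}
Tree: (single bag)
With just one bag of size 5, the width is 5 − 1 = 4, so tw(G) ≤ 4. Conversely, {0, 1, 2, 3, 4} is a clique of size 5, and the vertices of any clique must share a bag in every tree decomposition; so some bag has ≥ 5 vertices and tw(G) ≥ 4. The upper and lower bounds meet at 4, so that is the treewidth.

4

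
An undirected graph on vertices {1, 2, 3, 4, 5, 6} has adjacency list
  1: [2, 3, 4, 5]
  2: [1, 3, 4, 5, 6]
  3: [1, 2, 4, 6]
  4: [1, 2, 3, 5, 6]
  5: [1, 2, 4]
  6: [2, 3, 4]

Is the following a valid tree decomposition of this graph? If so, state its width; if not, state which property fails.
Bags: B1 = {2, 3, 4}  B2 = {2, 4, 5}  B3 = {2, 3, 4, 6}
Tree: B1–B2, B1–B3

A tree decomposition must satisfy three properties: every vertex lies in some bag; for every edge, both endpoints lie together in some bag; and for every vertex, the bags containing it form a connected subtree. Here vertex 1 appears in no bag, so the decomposition is invalid.

No — vertex 1 appears in no bag.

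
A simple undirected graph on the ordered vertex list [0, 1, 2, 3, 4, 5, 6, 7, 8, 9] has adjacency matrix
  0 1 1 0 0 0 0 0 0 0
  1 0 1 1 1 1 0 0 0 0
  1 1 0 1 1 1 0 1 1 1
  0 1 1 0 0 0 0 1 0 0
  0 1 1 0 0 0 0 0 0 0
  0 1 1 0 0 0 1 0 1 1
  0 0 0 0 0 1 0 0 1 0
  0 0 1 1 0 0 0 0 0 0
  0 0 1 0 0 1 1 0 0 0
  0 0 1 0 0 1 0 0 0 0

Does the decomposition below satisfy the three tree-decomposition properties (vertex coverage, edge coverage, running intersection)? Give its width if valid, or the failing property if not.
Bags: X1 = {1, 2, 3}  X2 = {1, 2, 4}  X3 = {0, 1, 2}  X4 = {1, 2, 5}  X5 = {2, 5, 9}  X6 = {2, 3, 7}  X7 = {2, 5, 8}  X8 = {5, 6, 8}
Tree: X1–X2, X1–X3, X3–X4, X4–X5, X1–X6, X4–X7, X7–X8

Checking the three conditions: (i) the bags cover all of {0, 1, 2, 3, 4, 5, 6, 7, 8, 9}; (ii) for each edge, some bag contains both endpoints; (iii) the bags containing any fixed vertex form a subtree. All hold, so the decomposition is valid with width 3 − 1 = 2.

Yes; width 2.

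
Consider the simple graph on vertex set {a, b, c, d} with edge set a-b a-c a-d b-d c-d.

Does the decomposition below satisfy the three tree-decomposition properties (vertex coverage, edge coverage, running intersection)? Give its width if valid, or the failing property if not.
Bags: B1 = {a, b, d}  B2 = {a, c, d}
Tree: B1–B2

Yes; width 2.

Every vertex of G appears in some bag (union = {a, b, c, d}); every edge is covered by a bag; and for each vertex v the set of bags containing v is connected in the bag tree. The decomposition is therefore valid. The largest bag has 3 vertices, so the width is 2.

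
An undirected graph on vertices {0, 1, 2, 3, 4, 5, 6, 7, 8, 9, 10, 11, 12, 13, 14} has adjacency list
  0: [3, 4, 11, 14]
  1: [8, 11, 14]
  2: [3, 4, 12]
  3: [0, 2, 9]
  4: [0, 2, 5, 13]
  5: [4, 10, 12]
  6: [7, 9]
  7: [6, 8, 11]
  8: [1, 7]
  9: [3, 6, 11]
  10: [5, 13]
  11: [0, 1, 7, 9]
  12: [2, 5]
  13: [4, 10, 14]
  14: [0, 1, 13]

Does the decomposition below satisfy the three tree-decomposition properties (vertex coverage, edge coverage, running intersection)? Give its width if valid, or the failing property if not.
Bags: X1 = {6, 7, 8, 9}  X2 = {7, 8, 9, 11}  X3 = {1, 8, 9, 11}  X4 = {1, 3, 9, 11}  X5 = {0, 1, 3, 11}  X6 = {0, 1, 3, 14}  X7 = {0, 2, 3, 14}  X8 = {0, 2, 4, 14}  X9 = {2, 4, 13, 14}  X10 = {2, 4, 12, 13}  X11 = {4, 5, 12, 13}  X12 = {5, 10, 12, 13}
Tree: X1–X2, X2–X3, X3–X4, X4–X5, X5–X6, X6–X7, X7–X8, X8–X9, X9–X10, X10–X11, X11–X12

Yes; width 3.

Vertex coverage: the bags together contain {0, 1, 2, 3, 4, 5, 6, 7, 8, 9, 10, 11, 12, 13, 14}, the full vertex set. Edge coverage: each edge of G has both endpoints in at least one bag. Running intersection: for every vertex, the bags containing it form a connected subtree. All three properties hold, so this is a valid tree decomposition of width max|bag| − 1 = 3, and hence tw(G) ≤ 3.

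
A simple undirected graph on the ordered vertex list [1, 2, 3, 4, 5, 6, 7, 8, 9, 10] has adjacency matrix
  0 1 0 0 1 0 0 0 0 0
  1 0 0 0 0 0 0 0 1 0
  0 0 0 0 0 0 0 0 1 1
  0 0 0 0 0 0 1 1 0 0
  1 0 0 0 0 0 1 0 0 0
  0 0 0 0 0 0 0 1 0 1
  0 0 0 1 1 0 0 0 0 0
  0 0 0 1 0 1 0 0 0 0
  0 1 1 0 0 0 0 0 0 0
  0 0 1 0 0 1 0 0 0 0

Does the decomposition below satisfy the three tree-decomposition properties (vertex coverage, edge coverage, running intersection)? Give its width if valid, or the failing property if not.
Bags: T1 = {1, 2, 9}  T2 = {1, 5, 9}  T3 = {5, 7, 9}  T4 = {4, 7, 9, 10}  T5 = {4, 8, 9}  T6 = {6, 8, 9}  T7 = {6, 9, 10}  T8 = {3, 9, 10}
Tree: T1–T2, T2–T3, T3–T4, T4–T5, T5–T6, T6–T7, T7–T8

No — bags containing vertex 10 are not connected in the tree.

A tree decomposition must satisfy three properties: every vertex lies in some bag; for every edge, both endpoints lie together in some bag; and for every vertex, the bags containing it form a connected subtree. Here bags containing vertex 10 are not connected in the tree, so the decomposition is invalid.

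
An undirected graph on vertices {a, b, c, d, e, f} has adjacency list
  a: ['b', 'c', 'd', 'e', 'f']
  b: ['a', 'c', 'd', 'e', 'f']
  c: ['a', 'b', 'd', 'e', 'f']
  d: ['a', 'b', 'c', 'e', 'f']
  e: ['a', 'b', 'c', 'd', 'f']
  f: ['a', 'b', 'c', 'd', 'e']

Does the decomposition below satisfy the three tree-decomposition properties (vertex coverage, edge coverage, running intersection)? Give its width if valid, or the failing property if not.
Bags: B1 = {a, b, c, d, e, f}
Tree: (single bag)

Checking the three conditions: (i) the bags cover all of {a, b, c, d, e, f}; (ii) for each edge, some bag contains both endpoints; (iii) the bags containing any fixed vertex form a subtree. All hold, so the decomposition is valid with width 6 − 1 = 5.

Yes; width 5.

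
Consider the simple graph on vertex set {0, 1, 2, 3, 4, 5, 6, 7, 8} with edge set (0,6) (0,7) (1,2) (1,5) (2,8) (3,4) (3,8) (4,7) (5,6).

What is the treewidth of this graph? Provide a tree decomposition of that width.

Treewidth 2.
Bags: B1 = {0, 5, 6}  B2 = {0, 1, 5}  B3 = {0, 1, 2}  B4 = {0, 2, 8}  B5 = {0, 3, 8}  B6 = {0, 3, 4}  B7 = {0, 4, 7}
Tree: B1–B2, B2–B3, B3–B4, B4–B5, B5–B6, B6–B7

The largest bag has 3 vertices, giving width 2; this decomposition certifies tw(G) ≤ 2. Since 0–6–5–1–2–8–3–4–7–0 is a cycle in G, G is not acyclic. Forests are exactly the graphs of treewidth ≤ 1, so tw(G) ≥ 2. Hence tw(G) = 2 exactly.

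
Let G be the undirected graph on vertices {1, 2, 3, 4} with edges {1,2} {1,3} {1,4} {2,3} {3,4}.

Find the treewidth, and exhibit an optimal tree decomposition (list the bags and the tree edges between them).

Treewidth 2.
One optimal decomposition is:
Bags: B1 = {1, 2, 3}  B2 = {1, 3, 4}
Tree: B1–B2

Every bag has size at most 3, so the width is 3 − 1 = 2 and tw(G) ≤ 2. On the other hand G contains the 3-clique {1, 2, 3}. A clique must lie in a single bag of any decomposition, so no decomposition can have width below 2. The upper and lower bounds meet at 2, so that is the treewidth.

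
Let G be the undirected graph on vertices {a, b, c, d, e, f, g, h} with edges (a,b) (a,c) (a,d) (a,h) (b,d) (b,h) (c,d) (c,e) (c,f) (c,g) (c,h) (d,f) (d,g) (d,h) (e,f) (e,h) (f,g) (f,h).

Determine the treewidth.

3

A width-3 tree decomposition is:
Bags: B1 = {a, c, d, h}  B2 = {c, d, f, h}  B3 = {c, e, f, h}  B4 = {a, b, d, h}  B5 = {c, d, f, g}
Tree: B1–B2, B2–B3, B1–B4, B2–B5
Every bag has size at most 4, so the width is 4 − 1 = 3 and tw(G) ≤ 3. For the lower bound, the 4 vertices {c, d, f, g} are pairwise adjacent, and any tree decomposition puts a clique entirely inside one bag — forcing width ≥ 3. Combining the bounds, tw(G) = 3.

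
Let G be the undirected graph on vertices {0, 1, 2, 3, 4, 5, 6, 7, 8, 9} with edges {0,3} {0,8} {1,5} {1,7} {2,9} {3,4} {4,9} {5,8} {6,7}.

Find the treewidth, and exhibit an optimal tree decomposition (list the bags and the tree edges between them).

Each bag holds 2 vertices, so the decomposition has width 1, which upper-bounds the treewidth. Any graph with an edge has treewidth ≥ 1, and G has the edge 6–7. Combining the bounds, tw(G) = 1.

Treewidth 1.
One optimal decomposition is:
Bags: B1 = {6, 7}  B2 = {1, 7}  B3 = {1, 5}  B4 = {5, 8}  B5 = {0, 8}  B6 = {0, 3}  B7 = {3, 4}  B8 = {4, 9}  B9 = {2, 9}
Tree: B1–B2, B2–B3, B3–B4, B4–B5, B5–B6, B6–B7, B7–B8, B8–B9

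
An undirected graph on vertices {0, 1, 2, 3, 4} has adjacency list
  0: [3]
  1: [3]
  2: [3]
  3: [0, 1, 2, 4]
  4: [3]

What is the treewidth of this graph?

A width-1 tree decomposition is:
Bags: B1 = {2, 3}  B2 = {1, 3}  B3 = {0, 3}  B4 = {3, 4}
Tree: B1–B2, B1–B3, B1–B4
The largest bag has 2 vertices, giving width 1; this decomposition certifies tw(G) ≤ 1. G has an edge, so its treewidth is at least 1. Therefore the treewidth is 1.

1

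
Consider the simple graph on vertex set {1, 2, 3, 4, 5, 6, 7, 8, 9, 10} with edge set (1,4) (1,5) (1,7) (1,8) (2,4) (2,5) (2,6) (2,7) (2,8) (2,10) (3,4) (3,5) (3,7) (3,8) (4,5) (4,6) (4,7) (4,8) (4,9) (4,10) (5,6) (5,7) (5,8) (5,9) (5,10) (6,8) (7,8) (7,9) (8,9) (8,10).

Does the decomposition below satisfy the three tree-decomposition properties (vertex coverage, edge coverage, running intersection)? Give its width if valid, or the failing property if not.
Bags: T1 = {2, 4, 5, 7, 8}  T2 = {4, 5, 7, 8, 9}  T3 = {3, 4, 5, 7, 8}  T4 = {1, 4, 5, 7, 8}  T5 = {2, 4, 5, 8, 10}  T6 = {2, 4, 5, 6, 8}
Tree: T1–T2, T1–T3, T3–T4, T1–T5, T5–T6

Checking the three conditions: (i) the bags cover all of {1, 2, 3, 4, 5, 6, 7, 8, 9, 10}; (ii) for each edge, some bag contains both endpoints; (iii) the bags containing any fixed vertex form a subtree. All hold, so the decomposition is valid with width 5 − 1 = 4.

Yes; width 4.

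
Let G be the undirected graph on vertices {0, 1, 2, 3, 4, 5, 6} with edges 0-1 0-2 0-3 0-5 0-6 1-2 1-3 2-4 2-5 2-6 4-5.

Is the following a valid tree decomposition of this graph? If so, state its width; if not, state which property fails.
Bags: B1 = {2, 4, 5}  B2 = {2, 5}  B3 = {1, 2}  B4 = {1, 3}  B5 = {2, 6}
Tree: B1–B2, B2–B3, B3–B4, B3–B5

A tree decomposition must satisfy three properties: every vertex lies in some bag; for every edge, both endpoints lie together in some bag; and for every vertex, the bags containing it form a connected subtree. Here vertex 0 appears in no bag, so the decomposition is invalid.

No — vertex 0 appears in no bag.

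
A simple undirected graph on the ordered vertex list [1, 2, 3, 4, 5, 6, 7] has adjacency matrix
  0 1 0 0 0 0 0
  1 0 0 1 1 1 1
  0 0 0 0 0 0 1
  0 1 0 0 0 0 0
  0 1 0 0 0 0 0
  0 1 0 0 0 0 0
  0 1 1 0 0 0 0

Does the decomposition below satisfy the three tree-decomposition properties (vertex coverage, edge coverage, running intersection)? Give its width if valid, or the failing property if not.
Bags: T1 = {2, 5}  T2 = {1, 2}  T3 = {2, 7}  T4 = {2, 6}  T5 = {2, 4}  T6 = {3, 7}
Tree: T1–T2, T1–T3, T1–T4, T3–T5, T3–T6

Every vertex of G appears in some bag (union = {1, 2, 3, 4, 5, 6, 7}); every edge is covered by a bag; and for each vertex v the set of bags containing v is connected in the bag tree. The decomposition is therefore valid. The largest bag has 2 vertices, so the width is 1.

Yes; width 1.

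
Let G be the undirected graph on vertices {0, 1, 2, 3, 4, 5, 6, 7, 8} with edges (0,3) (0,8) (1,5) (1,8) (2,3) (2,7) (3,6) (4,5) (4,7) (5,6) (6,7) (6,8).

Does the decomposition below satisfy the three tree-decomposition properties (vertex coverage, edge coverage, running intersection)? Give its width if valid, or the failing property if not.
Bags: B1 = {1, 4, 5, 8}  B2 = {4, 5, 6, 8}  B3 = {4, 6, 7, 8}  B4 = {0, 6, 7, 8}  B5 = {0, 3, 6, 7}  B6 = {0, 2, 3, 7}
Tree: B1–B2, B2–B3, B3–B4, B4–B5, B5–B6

Every vertex of G appears in some bag (union = {0, 1, 2, 3, 4, 5, 6, 7, 8}); every edge is covered by a bag; and for each vertex v the set of bags containing v is connected in the bag tree. The decomposition is therefore valid. The largest bag has 4 vertices, so the width is 3.

Yes; width 3.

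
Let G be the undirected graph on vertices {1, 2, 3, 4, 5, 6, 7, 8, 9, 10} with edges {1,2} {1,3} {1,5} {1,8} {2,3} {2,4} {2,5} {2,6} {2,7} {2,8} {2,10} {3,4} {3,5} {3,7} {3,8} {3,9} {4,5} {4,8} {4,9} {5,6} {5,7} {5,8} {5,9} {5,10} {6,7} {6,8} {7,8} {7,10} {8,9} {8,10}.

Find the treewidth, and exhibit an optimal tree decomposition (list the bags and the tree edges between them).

Each bag holds 5 vertices, so the decomposition has width 4, which upper-bounds the treewidth. On the other hand G contains the 5-clique {3, 4, 5, 8, 9}. A clique must lie in a single bag of any decomposition, so no decomposition can have width below 4. Combining the bounds, tw(G) = 4.

Treewidth 4.
Bags: B1 = {2, 3, 4, 5, 8}  B2 = {1, 2, 3, 5, 8}  B3 = {2, 3, 5, 7, 8}  B4 = {2, 5, 7, 8, 10}  B5 = {3, 4, 5, 8, 9}  B6 = {2, 5, 6, 7, 8}
Tree: B1–B2, B2–B3, B3–B4, B1–B5, B4–B6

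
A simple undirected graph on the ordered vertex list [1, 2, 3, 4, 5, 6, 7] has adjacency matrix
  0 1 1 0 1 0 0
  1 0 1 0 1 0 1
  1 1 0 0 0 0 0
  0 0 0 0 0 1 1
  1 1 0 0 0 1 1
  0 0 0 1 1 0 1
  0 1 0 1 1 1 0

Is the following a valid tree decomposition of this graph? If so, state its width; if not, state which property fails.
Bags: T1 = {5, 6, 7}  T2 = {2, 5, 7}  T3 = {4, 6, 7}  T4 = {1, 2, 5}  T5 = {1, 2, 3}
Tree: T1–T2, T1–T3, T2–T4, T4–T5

Every vertex of G appears in some bag (union = {1, 2, 3, 4, 5, 6, 7}); every edge is covered by a bag; and for each vertex v the set of bags containing v is connected in the bag tree. The decomposition is therefore valid. The largest bag has 3 vertices, so the width is 2.

Yes; width 2.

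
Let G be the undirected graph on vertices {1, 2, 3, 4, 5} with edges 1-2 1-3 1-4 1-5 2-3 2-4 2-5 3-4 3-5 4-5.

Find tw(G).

4

A width-4 tree decomposition is:
Bags: B1 = {1, 2, 3, 4, 5}
Tree: (single bag)
A single bag containing all 5 vertices is trivially a valid decomposition of width 4. On the other hand G contains the 5-clique {1, 2, 3, 4, 5}. A clique must lie in a single bag of any decomposition, so no decomposition can have width below 4. Combining the bounds, tw(G) = 4.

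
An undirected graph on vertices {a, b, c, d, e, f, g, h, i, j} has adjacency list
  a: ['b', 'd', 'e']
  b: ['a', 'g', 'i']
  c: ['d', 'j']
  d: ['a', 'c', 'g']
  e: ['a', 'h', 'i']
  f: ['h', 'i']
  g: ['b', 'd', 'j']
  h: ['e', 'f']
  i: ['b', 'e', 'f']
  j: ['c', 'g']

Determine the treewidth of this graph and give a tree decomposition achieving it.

Treewidth 2.
One such decomposition:
Bags: B1 = {c, g, j}  B2 = {c, d, g}  B3 = {b, d, g}  B4 = {a, b, d}  B5 = {a, b, i}  B6 = {a, e, i}  B7 = {e, f, i}  B8 = {e, f, h}
Tree: B1–B2, B2–B3, B3–B4, B4–B5, B5–B6, B6–B7, B7–B8

Every bag has size at most 3, so the width is 3 − 1 = 2 and tw(G) ≤ 2. For the lower bound, G contains the cycle j–c–d–g–j, so G is not a forest; only forests have treewidth ≤ 1, hence tw(G) ≥ 2. Therefore the treewidth is 2.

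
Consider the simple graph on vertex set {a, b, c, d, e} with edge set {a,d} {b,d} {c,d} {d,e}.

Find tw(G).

1

A width-1 tree decomposition is:
Bags: B1 = {c, d}  B2 = {d, e}  B3 = {a, d}  B4 = {b, d}
Tree: B1–B2, B1–B3, B3–B4
The largest bag has 2 vertices, giving width 1; this decomposition certifies tw(G) ≤ 1. G has an edge, so its treewidth is at least 1. Therefore the treewidth is 1.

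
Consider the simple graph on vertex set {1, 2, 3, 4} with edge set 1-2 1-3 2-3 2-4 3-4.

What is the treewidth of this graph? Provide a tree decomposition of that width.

Treewidth 2.
Bags: B1 = {2, 3, 4}  B2 = {1, 2, 3}
Tree: B1–B2

Every bag has size at most 3, so the width is 3 − 1 = 2 and tw(G) ≤ 2. For the lower bound, the 3 vertices {1, 2, 3} are pairwise adjacent, and any tree decomposition puts a clique entirely inside one bag — forcing width ≥ 2. The upper and lower bounds meet at 2, so that is the treewidth.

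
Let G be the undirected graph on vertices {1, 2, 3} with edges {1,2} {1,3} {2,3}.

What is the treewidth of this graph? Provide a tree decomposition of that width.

With just one bag of size 3, the width is 3 − 1 = 2, so tw(G) ≤ 2. For the lower bound, the 3 vertices {1, 2, 3} are pairwise adjacent, and any tree decomposition puts a clique entirely inside one bag — forcing width ≥ 2. Combining the bounds, tw(G) = 2.

Treewidth 2.
One such decomposition:
Bags: B1 = {1, 2, 3}
Tree: (single bag)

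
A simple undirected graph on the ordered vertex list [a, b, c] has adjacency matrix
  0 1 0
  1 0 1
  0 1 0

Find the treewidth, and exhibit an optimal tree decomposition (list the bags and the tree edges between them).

Treewidth 1.
One optimal decomposition is:
Bags: B1 = {a, b}  B2 = {b, c}
Tree: B1–B2

Each bag holds 2 vertices, so the decomposition has width 1, which upper-bounds the treewidth. Any graph with an edge has treewidth ≥ 1, and G has the edge b–a. Combining the bounds, tw(G) = 1.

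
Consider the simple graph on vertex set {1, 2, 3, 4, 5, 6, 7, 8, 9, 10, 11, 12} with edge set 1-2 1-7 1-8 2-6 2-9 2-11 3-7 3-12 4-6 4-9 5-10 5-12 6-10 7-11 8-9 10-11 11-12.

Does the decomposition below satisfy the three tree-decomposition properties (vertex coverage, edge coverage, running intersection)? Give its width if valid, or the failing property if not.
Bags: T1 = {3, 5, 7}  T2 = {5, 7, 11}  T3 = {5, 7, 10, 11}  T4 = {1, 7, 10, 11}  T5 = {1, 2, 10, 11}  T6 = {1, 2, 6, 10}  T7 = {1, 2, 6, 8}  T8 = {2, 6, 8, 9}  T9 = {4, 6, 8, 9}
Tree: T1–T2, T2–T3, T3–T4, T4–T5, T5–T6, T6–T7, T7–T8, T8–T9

No — vertex 12 appears in no bag.

A tree decomposition must satisfy three properties: every vertex lies in some bag; for every edge, both endpoints lie together in some bag; and for every vertex, the bags containing it form a connected subtree. Here vertex 12 appears in no bag, so the decomposition is invalid.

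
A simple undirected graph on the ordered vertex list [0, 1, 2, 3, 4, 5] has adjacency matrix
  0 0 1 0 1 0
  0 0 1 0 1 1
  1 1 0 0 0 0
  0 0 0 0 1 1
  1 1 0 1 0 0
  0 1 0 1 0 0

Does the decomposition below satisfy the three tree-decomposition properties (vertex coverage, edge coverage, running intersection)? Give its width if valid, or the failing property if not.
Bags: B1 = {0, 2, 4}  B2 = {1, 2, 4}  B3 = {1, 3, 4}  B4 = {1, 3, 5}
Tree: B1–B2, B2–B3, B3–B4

Checking the three conditions: (i) the bags cover all of {0, 1, 2, 3, 4, 5}; (ii) for each edge, some bag contains both endpoints; (iii) the bags containing any fixed vertex form a subtree. All hold, so the decomposition is valid with width 3 − 1 = 2.

Yes; width 2.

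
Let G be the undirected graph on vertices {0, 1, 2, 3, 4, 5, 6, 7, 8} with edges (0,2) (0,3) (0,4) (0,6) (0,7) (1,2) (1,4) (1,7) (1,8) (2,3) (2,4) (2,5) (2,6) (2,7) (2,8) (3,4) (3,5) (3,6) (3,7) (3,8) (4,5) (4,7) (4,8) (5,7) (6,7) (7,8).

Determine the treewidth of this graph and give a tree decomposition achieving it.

Treewidth 4.
Bags: B1 = {0, 2, 3, 4, 7}  B2 = {2, 3, 4, 7, 8}  B3 = {1, 2, 4, 7, 8}  B4 = {0, 2, 3, 6, 7}  B5 = {2, 3, 4, 5, 7}
Tree: B1–B2, B2–B3, B1–B4, B1–B5

Each bag holds 5 vertices, so the decomposition has width 4, which upper-bounds the treewidth. On the other hand G contains the 5-clique {1, 2, 4, 7, 8}. A clique must lie in a single bag of any decomposition, so no decomposition can have width below 4. The upper and lower bounds meet at 4, so that is the treewidth.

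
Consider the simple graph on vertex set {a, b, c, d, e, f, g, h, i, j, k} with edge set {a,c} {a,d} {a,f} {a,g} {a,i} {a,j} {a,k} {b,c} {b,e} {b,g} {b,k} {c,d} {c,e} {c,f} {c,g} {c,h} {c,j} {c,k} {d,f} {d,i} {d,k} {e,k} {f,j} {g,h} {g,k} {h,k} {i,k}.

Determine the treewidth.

3

A width-3 tree decomposition is:
Bags: B1 = {a, c, d, k}  B2 = {a, c, g, k}  B3 = {a, d, i, k}  B4 = {b, c, g, k}  B5 = {b, c, e, k}  B6 = {a, c, d, f}  B7 = {a, c, f, j}  B8 = {c, g, h, k}
Tree: B1–B2, B1–B3, B2–B4, B4–B5, B1–B6, B6–B7, B4–B8
Every bag has size at most 4, so the width is 4 − 1 = 3 and tw(G) ≤ 3. Conversely, {a, c, f, j} is a clique of size 4, and the vertices of any clique must share a bag in every tree decomposition; so some bag has ≥ 4 vertices and tw(G) ≥ 3. Therefore the treewidth is 3.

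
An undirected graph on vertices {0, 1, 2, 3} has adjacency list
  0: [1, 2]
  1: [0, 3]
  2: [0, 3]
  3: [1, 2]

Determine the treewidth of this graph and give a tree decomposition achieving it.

Treewidth 2.
Bags: B1 = {1, 2, 3}  B2 = {0, 1, 2}
Tree: B1–B2

Each bag holds 3 vertices, so the decomposition has width 2, which upper-bounds the treewidth. Since 1–3–2–0–1 is a cycle in G, G is not acyclic. Forests are exactly the graphs of treewidth ≤ 1, so tw(G) ≥ 2. The upper and lower bounds meet at 2, so that is the treewidth.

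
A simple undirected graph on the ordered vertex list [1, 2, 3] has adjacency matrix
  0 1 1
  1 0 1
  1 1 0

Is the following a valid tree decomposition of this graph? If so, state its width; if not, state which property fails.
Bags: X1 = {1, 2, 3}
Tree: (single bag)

Yes; width 2.

Checking the three conditions: (i) the bags cover all of {1, 2, 3}; (ii) for each edge, some bag contains both endpoints; (iii) the bags containing any fixed vertex form a subtree. All hold, so the decomposition is valid with width 3 − 1 = 2.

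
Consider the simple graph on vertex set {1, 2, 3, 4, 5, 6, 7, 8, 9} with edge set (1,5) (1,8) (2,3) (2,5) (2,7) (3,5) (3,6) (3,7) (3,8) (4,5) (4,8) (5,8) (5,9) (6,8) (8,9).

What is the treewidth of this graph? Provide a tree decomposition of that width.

The largest bag has 3 vertices, giving width 2; this decomposition certifies tw(G) ≤ 2. For the lower bound, the 3 vertices {1, 5, 8} are pairwise adjacent, and any tree decomposition puts a clique entirely inside one bag — forcing width ≥ 2. Hence tw(G) = 2 exactly.

Treewidth 2.
Bags: B1 = {2, 3, 5}  B2 = {3, 5, 8}  B3 = {3, 6, 8}  B4 = {1, 5, 8}  B5 = {5, 8, 9}  B6 = {4, 5, 8}  B7 = {2, 3, 7}
Tree: B1–B2, B2–B3, B2–B4, B2–B5, B5–B6, B1–B7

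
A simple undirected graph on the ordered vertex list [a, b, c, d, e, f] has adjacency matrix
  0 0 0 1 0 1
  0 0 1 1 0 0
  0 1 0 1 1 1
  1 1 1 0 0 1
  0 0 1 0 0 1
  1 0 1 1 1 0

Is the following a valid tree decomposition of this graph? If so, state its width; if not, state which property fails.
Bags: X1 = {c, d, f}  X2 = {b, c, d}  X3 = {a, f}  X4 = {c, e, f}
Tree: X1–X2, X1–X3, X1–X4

A tree decomposition must satisfy three properties: every vertex lies in some bag; for every edge, both endpoints lie together in some bag; and for every vertex, the bags containing it form a connected subtree. Here edge (d,a) lies in no bag, so the decomposition is invalid.

No — edge (d,a) lies in no bag.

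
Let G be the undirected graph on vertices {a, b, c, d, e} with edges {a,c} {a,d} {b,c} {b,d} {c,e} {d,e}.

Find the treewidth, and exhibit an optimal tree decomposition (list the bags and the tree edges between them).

Treewidth 2.
Bags: B1 = {a, c, d}  B2 = {b, c, d}  B3 = {c, d, e}
Tree: B1–B2, B2–B3

Each bag holds 3 vertices, so the decomposition has width 2, which upper-bounds the treewidth. The edges a–d–b–c–a form a cycle, so G is not a tree and its treewidth is at least 2. Therefore the treewidth is 2.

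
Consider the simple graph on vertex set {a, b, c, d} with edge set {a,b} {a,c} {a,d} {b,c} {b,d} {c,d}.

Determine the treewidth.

A width-3 tree decomposition is:
Bags: B1 = {a, b, c, d}
Tree: (single bag)
A single bag containing all 4 vertices is trivially a valid decomposition of width 3. Conversely, {a, b, c, d} is a clique of size 4, and the vertices of any clique must share a bag in every tree decomposition; so some bag has ≥ 4 vertices and tw(G) ≥ 3. Combining the bounds, tw(G) = 3.

3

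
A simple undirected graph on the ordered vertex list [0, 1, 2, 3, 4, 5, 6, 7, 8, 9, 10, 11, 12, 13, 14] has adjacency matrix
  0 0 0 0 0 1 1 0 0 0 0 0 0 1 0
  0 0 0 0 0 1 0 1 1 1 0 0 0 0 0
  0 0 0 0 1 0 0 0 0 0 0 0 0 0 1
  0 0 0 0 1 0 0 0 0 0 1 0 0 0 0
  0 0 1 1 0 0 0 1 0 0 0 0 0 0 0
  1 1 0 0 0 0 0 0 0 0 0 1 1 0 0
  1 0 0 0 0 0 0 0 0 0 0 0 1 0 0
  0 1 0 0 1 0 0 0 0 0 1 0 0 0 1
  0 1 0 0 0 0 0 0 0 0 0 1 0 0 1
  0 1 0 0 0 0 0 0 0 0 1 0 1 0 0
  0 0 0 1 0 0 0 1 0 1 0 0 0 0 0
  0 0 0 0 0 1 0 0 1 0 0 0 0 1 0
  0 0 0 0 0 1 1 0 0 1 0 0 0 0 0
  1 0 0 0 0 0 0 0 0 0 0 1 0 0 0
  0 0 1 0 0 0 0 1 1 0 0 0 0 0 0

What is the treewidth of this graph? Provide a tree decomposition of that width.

The largest bag has 4 vertices, giving width 3; this decomposition certifies tw(G) ≤ 3. For the lower bound: the 4 vertex sets {2,3,4}, {14}, {7}, {1,8,9,10} are disjoint, each induces a connected subgraph, and every pair is joined by at least one edge of G. Contracting each set to a single vertex therefore yields K_{4} as a minor, and since treewidth is minor-monotone, tw(G) ≥ tw(K_{4}) = 3. Therefore the treewidth is 3.

Treewidth 3.
Bags: B1 = {2, 3, 4, 14}  B2 = {3, 4, 7, 14}  B3 = {3, 7, 10, 14}  B4 = {7, 8, 10, 14}  B5 = {1, 7, 8, 10}  B6 = {1, 8, 9, 10}  B7 = {1, 8, 9, 11}  B8 = {1, 5, 9, 11}  B9 = {5, 9, 11, 12}  B10 = {5, 11, 12, 13}  B11 = {0, 5, 12, 13}  B12 = {0, 6, 12, 13}
Tree: B1–B2, B2–B3, B3–B4, B4–B5, B5–B6, B6–B7, B7–B8, B8–B9, B9–B10, B10–B11, B11–B12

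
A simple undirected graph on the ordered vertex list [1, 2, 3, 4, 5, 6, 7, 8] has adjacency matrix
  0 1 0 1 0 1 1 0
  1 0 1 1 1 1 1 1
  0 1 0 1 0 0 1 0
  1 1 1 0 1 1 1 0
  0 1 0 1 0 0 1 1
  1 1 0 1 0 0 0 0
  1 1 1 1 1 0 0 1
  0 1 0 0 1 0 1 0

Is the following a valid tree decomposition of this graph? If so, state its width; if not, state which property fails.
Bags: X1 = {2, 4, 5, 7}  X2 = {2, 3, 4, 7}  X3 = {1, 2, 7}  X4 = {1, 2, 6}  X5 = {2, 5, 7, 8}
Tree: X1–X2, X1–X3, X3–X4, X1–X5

A tree decomposition must satisfy three properties: every vertex lies in some bag; for every edge, both endpoints lie together in some bag; and for every vertex, the bags containing it form a connected subtree. Here edge (4,1) lies in no bag, so the decomposition is invalid.

No — edge (4,1) lies in no bag.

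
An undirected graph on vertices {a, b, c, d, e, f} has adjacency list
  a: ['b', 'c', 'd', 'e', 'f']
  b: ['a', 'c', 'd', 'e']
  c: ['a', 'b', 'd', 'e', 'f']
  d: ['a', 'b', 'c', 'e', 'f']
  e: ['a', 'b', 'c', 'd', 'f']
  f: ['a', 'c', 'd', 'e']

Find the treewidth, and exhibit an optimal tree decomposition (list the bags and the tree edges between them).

Each bag holds 5 vertices, so the decomposition has width 4, which upper-bounds the treewidth. Conversely, {a, c, d, e, f} is a clique of size 5, and the vertices of any clique must share a bag in every tree decomposition; so some bag has ≥ 5 vertices and tw(G) ≥ 4. Combining the bounds, tw(G) = 4.

Treewidth 4.
Bags: B1 = {a, c, d, e, f}  B2 = {a, b, c, d, e}
Tree: B1–B2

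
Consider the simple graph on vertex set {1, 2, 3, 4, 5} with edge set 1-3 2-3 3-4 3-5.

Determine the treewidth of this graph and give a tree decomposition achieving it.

Treewidth 1.
Bags: B1 = {3, 5}  B2 = {2, 3}  B3 = {1, 3}  B4 = {3, 4}
Tree: B1–B2, B2–B3, B3–B4

Each bag holds 2 vertices, so the decomposition has width 1, which upper-bounds the treewidth. Since G has at least one edge (e.g. 5–3), it is not an edgeless graph, so tw(G) ≥ 1. Therefore the treewidth is 1.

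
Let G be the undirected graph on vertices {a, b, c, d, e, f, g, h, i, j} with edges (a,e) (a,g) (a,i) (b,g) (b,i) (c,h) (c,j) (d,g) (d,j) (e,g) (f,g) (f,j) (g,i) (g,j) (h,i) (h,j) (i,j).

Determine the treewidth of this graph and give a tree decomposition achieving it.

Treewidth 2.
One such decomposition:
Bags: B1 = {g, i, j}  B2 = {a, g, i}  B3 = {f, g, j}  B4 = {d, g, j}  B5 = {h, i, j}  B6 = {b, g, i}  B7 = {a, e, g}  B8 = {c, h, j}
Tree: B1–B2, B1–B3, B3–B4, B1–B5, B1–B6, B2–B7, B5–B8

Every bag has size at most 3, so the width is 3 − 1 = 2 and tw(G) ≤ 2. For the lower bound, the 3 vertices {d, g, j} are pairwise adjacent, and any tree decomposition puts a clique entirely inside one bag — forcing width ≥ 2. Combining the bounds, tw(G) = 2.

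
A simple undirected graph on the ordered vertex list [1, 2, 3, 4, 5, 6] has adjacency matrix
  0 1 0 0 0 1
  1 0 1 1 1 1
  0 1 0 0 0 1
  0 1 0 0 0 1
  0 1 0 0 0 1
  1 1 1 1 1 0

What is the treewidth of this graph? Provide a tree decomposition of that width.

Treewidth 2.
Bags: B1 = {1, 2, 6}  B2 = {2, 5, 6}  B3 = {2, 4, 6}  B4 = {2, 3, 6}
Tree: B1–B2, B1–B3, B2–B4

Each bag holds 3 vertices, so the decomposition has width 2, which upper-bounds the treewidth. Conversely, {1, 2, 6} is a clique of size 3, and the vertices of any clique must share a bag in every tree decomposition; so some bag has ≥ 3 vertices and tw(G) ≥ 2. Therefore the treewidth is 2.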